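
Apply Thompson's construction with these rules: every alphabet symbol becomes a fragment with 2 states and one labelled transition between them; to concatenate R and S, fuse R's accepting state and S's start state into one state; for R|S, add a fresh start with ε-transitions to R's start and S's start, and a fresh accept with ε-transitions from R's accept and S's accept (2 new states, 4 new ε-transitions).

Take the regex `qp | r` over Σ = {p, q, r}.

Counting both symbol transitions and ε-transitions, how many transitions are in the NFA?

7

Building bottom-up:
Each of the 3 symbol leaves contributes 1 transition (1 symbol, 0 ε).
  qp → 2 transitions (2 symbol, 0 ε)
  qp | r → 7 transitions (3 symbol, 4 ε)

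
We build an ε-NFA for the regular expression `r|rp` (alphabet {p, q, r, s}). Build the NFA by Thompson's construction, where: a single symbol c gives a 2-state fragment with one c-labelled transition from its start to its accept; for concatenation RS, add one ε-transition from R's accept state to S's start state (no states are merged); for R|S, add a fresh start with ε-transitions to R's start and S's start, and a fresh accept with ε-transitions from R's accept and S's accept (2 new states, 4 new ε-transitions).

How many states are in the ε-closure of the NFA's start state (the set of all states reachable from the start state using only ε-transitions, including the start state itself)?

3

Work bottom-up. For each fragment F, track |ε-closure(F.start)| and whether F's accept lies in that closure (i.e. whether F accepts ε). A single-symbol fragment has closure size 1 and does not accept ε.
  rp : same as the first factor's closure: |ε-closure| = 1
  r|rp : new start ε-reaches every alternative's start; none of them accept ε, so the new accept is not reached: |ε-closure| = 1 + 1 + 1 = 3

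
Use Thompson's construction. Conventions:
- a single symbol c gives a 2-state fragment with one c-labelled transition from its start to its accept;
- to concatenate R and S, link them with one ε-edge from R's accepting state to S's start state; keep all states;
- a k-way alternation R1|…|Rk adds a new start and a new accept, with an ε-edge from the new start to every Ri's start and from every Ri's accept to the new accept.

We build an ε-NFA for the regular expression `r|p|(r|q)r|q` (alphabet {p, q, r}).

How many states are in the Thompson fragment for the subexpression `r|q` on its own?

6

Fragment for `r|q`:
Each of the 2 symbol leaves contributes a 2-state fragment.
  r|q : 6 states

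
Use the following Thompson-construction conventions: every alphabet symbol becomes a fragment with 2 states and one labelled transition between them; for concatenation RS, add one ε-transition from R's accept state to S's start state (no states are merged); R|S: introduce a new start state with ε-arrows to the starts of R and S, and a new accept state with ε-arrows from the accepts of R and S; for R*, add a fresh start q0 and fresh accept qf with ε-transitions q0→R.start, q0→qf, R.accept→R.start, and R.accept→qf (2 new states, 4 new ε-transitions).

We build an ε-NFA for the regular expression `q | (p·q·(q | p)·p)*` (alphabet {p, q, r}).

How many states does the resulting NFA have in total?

Building bottom-up:
Each of the 6 symbol leaves contributes a 2-state fragment.
  q | p → 6 states
  p·q·(q | p)·p → 12 states
  (p·q·(q | p)·p)* → 14 states
  q | (p·q·(q | p)·p)* → 18 states

18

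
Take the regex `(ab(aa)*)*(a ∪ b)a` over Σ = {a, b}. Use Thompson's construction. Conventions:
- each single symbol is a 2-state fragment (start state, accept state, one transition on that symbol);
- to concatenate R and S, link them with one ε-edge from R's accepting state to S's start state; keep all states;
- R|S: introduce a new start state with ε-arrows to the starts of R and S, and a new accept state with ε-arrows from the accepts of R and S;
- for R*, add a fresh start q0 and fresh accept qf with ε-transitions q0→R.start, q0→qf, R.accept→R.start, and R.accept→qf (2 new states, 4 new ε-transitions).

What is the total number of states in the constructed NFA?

20

By structural recursion:
Each of the 7 symbol leaves contributes a 2-state fragment.
  aa — 4 states
  (aa)* — 6 states
  ab(aa)* — 10 states
  (ab(aa)*)* — 12 states
  a ∪ b — 6 states
  (ab(aa)*)*(a ∪ b)a — 20 states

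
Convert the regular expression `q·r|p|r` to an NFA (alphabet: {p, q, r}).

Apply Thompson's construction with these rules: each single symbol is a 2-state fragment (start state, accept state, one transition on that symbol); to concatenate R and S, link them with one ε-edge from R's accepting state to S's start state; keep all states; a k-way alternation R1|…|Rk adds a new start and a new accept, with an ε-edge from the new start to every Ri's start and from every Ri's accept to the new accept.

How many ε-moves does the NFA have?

7

Bottom-up over the parse tree:
Each of the 4 symbol leaves contributes 0 ε-transitions.
  q·r — 1 ε-transition
  q·r|p|r — 7 ε-transitions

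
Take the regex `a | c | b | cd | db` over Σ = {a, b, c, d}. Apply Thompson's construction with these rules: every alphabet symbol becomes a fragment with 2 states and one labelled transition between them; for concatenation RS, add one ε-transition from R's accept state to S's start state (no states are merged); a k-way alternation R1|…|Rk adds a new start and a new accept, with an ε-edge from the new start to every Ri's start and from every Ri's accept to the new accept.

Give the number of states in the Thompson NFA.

Bottom-up over the parse tree:
Each of the 7 symbol leaves contributes a 2-state fragment.
  cd = 4 states
  db = 4 states
  a | c | b | cd | db = 16 states

16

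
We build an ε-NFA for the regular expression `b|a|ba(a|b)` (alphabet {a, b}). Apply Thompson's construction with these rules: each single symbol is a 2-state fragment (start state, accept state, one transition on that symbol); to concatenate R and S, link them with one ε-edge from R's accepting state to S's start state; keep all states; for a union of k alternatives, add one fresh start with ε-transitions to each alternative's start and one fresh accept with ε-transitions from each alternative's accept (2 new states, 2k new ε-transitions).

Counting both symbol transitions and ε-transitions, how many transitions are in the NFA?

18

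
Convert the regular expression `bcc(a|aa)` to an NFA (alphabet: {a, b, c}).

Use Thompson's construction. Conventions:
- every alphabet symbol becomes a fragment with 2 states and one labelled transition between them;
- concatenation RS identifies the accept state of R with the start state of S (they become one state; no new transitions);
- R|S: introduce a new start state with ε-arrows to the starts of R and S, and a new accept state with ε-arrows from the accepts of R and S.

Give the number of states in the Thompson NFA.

By structural recursion:
Each of the 6 symbol leaves contributes a 2-state fragment.
  aa = 3 states
  a|aa = 7 states
  bcc(a|aa) = 10 states

10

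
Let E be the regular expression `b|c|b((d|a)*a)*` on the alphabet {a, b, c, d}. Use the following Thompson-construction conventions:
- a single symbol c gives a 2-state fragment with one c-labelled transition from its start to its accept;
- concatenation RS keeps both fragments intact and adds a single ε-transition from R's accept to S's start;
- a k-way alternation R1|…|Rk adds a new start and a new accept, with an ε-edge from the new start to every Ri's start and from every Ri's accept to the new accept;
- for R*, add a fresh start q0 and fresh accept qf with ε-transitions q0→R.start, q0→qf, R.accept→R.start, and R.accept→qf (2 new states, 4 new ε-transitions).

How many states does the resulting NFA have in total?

20

Recursing over subexpressions:
Each of the 6 symbol leaves contributes a 2-state fragment.
  d|a — 6 states
  (d|a)* — 8 states
  (d|a)*a — 10 states
  ((d|a)*a)* — 12 states
  b((d|a)*a)* — 14 states
  b|c|b((d|a)*a)* — 20 states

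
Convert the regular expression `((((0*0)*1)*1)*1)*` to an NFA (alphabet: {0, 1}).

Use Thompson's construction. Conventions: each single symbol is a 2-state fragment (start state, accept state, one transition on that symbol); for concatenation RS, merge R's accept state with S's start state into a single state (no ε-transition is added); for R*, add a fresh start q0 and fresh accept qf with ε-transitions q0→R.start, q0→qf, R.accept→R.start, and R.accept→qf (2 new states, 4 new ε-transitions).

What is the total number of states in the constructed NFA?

Building bottom-up:
Each of the 5 symbol leaves contributes a 2-state fragment.
  0* → 4 states
  0*0 → 5 states
  (0*0)* → 7 states
  (0*0)*1 → 8 states
  ((0*0)*1)* → 10 states
  ((0*0)*1)*1 → 11 states
  (((0*0)*1)*1)* → 13 states
  (((0*0)*1)*1)*1 → 14 states
  ((((0*0)*1)*1)*1)* → 16 states

16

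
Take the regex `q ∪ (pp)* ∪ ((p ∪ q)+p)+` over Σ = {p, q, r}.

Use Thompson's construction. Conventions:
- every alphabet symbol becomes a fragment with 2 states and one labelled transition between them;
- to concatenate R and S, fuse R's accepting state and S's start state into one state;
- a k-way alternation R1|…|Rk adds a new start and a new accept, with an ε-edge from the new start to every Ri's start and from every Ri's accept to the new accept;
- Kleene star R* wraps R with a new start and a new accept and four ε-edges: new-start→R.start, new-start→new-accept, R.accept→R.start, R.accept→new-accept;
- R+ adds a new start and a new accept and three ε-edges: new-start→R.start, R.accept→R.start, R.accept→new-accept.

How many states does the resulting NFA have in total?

20

Recursing over subexpressions:
Each of the 6 symbol leaves contributes a 2-state fragment.
  pp : 3 states
  (pp)* : 5 states
  p ∪ q : 6 states
  (p ∪ q)+ : 8 states
  (p ∪ q)+p : 9 states
  ((p ∪ q)+p)+ : 11 states
  q ∪ (pp)* ∪ ((p ∪ q)+p)+ : 20 states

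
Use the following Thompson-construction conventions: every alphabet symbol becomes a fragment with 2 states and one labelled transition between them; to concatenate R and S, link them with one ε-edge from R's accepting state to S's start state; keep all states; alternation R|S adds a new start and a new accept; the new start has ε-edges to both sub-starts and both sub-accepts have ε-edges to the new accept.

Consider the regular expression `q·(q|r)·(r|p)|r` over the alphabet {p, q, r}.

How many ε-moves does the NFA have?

By structural recursion:
Each of the 6 symbol leaves contributes 0 ε-transitions.
  q|r — 4 ε-transitions
  r|p — 4 ε-transitions
  q·(q|r)·(r|p) — 10 ε-transitions
  q·(q|r)·(r|p)|r — 14 ε-transitions

14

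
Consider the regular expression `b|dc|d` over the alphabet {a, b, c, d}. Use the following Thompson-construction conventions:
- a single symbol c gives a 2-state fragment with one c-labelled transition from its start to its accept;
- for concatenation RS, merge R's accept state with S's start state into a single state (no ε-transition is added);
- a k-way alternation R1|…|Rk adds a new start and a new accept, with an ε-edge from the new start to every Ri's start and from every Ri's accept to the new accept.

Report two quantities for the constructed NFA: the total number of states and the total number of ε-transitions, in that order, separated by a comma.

By structural recursion:
Each of the 4 symbol leaves contributes 2 states and 0 ε-transitions.
  dc : 3 states, 0 ε-transitions
  b|dc|d : 9 states, 6 ε-transitions

9, 6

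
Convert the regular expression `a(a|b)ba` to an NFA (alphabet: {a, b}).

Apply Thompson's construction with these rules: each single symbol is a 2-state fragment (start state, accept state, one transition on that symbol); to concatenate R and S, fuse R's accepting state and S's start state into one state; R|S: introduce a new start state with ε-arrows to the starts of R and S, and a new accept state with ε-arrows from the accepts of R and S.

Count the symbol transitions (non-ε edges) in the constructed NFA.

5

Per subexpression:
Each of the 5 symbol leaves contributes exactly 1 symbol transition.
  a|b — 2 symbol transitions
  a(a|b)ba — 5 symbol transitions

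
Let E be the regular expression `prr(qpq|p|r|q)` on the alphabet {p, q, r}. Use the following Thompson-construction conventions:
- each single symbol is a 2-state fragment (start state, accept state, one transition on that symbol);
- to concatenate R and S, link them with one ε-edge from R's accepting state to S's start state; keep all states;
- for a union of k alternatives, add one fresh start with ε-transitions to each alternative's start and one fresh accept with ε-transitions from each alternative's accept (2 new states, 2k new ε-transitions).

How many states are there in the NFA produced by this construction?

By structural recursion:
Each of the 9 symbol leaves contributes a 2-state fragment.
  qpq = 6 states
  qpq|p|r|q = 14 states
  prr(qpq|p|r|q) = 20 states

20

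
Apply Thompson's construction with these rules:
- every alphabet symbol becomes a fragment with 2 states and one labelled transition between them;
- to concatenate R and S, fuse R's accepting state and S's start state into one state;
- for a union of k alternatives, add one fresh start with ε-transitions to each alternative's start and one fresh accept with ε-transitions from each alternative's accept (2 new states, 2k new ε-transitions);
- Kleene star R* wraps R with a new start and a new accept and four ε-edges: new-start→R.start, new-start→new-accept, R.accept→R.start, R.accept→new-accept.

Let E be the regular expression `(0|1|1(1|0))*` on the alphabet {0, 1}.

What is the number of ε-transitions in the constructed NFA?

Bottom-up over the parse tree:
Each of the 5 symbol leaves contributes 0 ε-transitions.
  1|0 → 4 ε-transitions
  1(1|0) → 4 ε-transitions
  0|1|1(1|0) → 10 ε-transitions
  (0|1|1(1|0))* → 14 ε-transitions

14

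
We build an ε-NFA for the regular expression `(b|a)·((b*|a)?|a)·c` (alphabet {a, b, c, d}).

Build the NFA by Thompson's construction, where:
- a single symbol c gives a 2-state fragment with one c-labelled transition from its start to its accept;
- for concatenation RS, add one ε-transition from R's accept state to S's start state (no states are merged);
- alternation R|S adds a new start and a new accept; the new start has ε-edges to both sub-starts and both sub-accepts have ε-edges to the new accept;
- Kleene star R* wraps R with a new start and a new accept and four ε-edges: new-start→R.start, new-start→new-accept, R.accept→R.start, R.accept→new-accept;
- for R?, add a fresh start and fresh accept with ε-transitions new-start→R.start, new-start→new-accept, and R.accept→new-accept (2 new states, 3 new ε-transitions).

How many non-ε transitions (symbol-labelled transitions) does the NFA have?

6

Per subexpression:
Each of the 6 symbol leaves contributes exactly 1 symbol transition.
  b|a : 2 symbol transitions
  b* : 1 symbol transition
  b*|a : 2 symbol transitions
  (b*|a)? : 2 symbol transitions
  (b*|a)?|a : 3 symbol transitions
  (b|a)·((b*|a)?|a)·c : 6 symbol transitions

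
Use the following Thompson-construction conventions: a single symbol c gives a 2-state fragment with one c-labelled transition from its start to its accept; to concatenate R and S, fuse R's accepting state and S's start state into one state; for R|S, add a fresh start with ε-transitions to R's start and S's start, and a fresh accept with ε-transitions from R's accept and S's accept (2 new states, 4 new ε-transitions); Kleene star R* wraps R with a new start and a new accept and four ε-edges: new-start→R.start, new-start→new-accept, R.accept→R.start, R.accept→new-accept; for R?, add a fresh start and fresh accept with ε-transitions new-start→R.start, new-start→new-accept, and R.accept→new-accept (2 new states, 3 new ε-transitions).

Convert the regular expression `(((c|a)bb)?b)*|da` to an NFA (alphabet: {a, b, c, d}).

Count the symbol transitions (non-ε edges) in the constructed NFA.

7

Bottom-up over the parse tree:
Each of the 7 symbol leaves contributes exactly 1 symbol transition.
  c|a : 2 symbol transitions
  (c|a)bb : 4 symbol transitions
  ((c|a)bb)? : 4 symbol transitions
  ((c|a)bb)?b : 5 symbol transitions
  (((c|a)bb)?b)* : 5 symbol transitions
  da : 2 symbol transitions
  (((c|a)bb)?b)*|da : 7 symbol transitions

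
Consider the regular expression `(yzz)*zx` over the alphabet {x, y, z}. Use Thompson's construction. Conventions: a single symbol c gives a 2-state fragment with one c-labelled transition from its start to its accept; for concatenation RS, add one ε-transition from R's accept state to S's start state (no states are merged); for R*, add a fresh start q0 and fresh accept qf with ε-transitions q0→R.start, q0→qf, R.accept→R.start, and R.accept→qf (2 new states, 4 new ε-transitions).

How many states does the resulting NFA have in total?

12

By structural recursion:
Each of the 5 symbol leaves contributes a 2-state fragment.
  yzz : 6 states
  (yzz)* : 8 states
  (yzz)*zx : 12 states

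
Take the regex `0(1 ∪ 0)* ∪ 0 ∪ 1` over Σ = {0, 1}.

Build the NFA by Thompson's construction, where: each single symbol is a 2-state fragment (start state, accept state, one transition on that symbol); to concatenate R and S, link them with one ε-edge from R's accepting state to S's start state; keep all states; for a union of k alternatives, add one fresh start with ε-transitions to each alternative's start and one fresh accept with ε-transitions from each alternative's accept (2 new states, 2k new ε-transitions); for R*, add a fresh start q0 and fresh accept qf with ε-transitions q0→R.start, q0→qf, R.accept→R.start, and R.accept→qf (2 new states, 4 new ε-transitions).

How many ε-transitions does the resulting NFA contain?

15

Per subexpression:
Each of the 5 symbol leaves contributes 0 ε-transitions.
  1 ∪ 0 → 4 ε-transitions
  (1 ∪ 0)* → 8 ε-transitions
  0(1 ∪ 0)* → 9 ε-transitions
  0(1 ∪ 0)* ∪ 0 ∪ 1 → 15 ε-transitions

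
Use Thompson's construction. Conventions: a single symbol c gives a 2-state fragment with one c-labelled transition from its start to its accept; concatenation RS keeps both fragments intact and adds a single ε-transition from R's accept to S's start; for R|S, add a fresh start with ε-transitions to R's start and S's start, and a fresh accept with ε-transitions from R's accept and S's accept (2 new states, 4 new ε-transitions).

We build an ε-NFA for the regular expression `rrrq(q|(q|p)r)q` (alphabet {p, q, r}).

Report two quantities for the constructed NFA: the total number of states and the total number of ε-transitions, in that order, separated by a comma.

Building bottom-up:
Each of the 9 symbol leaves contributes 2 states and 0 ε-transitions.
  q|p : 6 states, 4 ε-transitions
  (q|p)r : 8 states, 5 ε-transitions
  q|(q|p)r : 12 states, 9 ε-transitions
  rrrq(q|(q|p)r)q : 22 states, 14 ε-transitions

22, 14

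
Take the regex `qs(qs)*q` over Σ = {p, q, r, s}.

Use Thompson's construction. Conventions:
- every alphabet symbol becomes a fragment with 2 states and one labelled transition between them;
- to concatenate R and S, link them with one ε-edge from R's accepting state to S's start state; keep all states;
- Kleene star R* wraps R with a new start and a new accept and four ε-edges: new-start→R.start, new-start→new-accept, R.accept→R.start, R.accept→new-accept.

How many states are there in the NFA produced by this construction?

12

By structural recursion:
Each of the 5 symbol leaves contributes a 2-state fragment.
  qs — 4 states
  (qs)* — 6 states
  qs(qs)*q — 12 states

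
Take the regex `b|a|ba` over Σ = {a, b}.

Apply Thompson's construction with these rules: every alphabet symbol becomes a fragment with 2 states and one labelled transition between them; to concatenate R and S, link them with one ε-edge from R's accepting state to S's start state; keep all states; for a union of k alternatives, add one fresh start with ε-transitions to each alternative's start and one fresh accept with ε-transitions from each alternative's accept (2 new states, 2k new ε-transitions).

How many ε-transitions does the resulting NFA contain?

Recursing over subexpressions:
Each of the 4 symbol leaves contributes 0 ε-transitions.
  ba → 1 ε-transition
  b|a|ba → 7 ε-transitions

7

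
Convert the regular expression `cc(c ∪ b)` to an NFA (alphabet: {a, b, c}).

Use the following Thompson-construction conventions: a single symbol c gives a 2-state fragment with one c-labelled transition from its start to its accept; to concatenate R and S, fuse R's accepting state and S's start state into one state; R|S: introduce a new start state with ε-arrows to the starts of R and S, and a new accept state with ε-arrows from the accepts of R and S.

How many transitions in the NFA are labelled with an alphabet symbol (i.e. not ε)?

Recursing over subexpressions:
Each of the 4 symbol leaves contributes exactly 1 symbol transition.
  c ∪ b : 2 symbol transitions
  cc(c ∪ b) : 4 symbol transitions

4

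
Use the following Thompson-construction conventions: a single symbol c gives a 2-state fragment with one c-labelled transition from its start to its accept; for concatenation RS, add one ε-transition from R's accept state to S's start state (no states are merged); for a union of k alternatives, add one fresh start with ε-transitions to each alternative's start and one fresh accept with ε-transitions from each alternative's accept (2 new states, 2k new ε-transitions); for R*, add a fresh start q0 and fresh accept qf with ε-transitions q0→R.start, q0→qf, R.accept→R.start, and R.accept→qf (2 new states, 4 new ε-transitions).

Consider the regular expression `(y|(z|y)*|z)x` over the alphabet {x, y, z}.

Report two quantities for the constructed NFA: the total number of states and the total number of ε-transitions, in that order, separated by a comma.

16, 15

Recursing over subexpressions:
Each of the 5 symbol leaves contributes 2 states and 0 ε-transitions.
  z|y = 6 states, 4 ε-transitions
  (z|y)* = 8 states, 8 ε-transitions
  y|(z|y)*|z = 14 states, 14 ε-transitions
  (y|(z|y)*|z)x = 16 states, 15 ε-transitions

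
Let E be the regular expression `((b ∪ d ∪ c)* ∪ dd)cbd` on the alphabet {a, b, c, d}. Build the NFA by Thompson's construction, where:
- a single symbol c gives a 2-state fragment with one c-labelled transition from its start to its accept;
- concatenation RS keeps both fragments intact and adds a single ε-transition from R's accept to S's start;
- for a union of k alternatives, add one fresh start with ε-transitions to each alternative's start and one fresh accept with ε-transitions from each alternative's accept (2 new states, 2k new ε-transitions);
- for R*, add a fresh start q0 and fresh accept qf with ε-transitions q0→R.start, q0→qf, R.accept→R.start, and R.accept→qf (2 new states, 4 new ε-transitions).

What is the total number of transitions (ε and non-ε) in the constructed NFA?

Building bottom-up:
Each of the 8 symbol leaves contributes 1 transition (1 symbol, 0 ε).
  b ∪ d ∪ c = 9 transitions (3 symbol, 6 ε)
  (b ∪ d ∪ c)* = 13 transitions (3 symbol, 10 ε)
  dd = 3 transitions (2 symbol, 1 ε)
  (b ∪ d ∪ c)* ∪ dd = 20 transitions (5 symbol, 15 ε)
  ((b ∪ d ∪ c)* ∪ dd)cbd = 26 transitions (8 symbol, 18 ε)

26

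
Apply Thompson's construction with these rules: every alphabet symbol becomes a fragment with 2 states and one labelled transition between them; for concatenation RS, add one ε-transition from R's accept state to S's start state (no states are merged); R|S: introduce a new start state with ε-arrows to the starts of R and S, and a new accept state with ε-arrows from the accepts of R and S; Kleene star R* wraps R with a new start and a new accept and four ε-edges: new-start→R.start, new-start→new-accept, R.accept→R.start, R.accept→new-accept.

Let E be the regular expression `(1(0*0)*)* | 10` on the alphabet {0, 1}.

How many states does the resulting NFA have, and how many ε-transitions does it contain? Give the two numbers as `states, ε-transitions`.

Building bottom-up:
Each of the 5 symbol leaves contributes 2 states and 0 ε-transitions.
  0* → 4 states, 4 ε-transitions
  0*0 → 6 states, 5 ε-transitions
  (0*0)* → 8 states, 9 ε-transitions
  1(0*0)* → 10 states, 10 ε-transitions
  (1(0*0)*)* → 12 states, 14 ε-transitions
  10 → 4 states, 1 ε-transition
  (1(0*0)*)* | 10 → 18 states, 19 ε-transitions

18, 19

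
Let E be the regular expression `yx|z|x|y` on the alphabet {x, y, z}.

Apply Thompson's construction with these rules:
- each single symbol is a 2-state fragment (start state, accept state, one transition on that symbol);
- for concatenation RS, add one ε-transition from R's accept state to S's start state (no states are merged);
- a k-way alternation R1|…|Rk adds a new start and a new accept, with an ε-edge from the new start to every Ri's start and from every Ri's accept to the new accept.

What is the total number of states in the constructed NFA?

12

Building bottom-up:
Each of the 5 symbol leaves contributes a 2-state fragment.
  yx = 4 states
  yx|z|x|y = 12 states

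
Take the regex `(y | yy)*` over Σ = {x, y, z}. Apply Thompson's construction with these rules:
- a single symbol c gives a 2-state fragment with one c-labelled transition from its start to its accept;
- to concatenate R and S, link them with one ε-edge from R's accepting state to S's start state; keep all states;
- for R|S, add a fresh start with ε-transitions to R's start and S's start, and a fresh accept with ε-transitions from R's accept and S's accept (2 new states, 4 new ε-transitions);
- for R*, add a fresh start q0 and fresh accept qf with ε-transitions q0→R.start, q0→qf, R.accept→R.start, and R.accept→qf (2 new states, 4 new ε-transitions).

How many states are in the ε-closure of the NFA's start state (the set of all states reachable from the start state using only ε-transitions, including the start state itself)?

5

Let C(F) = |ε-closure(F.start)| within fragment F, and note whether F accepts ε. Symbol fragments have C = 1 and do not accept ε. Then:
  yy → |ε-closure| equals the left operand's closure size = 1 (its accept is not ε-reachable, so the closure stops there)
  y | yy → new start ε-reaches every alternative's start; none of them accept ε, so the new accept is not reached: |ε-closure| = 1 + 1 + 1 = 3
  (y | yy)* → new start has ε-edges to the inner start and to the new accept, so |ε-closure| = 2 + 3 = 5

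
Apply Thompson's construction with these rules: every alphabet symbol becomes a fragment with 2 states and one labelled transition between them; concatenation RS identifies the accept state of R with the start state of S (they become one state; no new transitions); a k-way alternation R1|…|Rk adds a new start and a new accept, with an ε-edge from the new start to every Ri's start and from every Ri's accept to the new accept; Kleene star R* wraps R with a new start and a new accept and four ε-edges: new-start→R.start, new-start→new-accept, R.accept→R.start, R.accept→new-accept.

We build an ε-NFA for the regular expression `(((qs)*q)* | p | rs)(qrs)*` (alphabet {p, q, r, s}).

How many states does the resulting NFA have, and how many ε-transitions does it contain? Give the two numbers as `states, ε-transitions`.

20, 18

Per subexpression:
Each of the 9 symbol leaves contributes 2 states and 0 ε-transitions.
  qs → 3 states, 0 ε-transitions
  (qs)* → 5 states, 4 ε-transitions
  (qs)*q → 6 states, 4 ε-transitions
  ((qs)*q)* → 8 states, 8 ε-transitions
  rs → 3 states, 0 ε-transitions
  ((qs)*q)* | p | rs → 15 states, 14 ε-transitions
  qrs → 4 states, 0 ε-transitions
  (qrs)* → 6 states, 4 ε-transitions
  (((qs)*q)* | p | rs)(qrs)* → 20 states, 18 ε-transitions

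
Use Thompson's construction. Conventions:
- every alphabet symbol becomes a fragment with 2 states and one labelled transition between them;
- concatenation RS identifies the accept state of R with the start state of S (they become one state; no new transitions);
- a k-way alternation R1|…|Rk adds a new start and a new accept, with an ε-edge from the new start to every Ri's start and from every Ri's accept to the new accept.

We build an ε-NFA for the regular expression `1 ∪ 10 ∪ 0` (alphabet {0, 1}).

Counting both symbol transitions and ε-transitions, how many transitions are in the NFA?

10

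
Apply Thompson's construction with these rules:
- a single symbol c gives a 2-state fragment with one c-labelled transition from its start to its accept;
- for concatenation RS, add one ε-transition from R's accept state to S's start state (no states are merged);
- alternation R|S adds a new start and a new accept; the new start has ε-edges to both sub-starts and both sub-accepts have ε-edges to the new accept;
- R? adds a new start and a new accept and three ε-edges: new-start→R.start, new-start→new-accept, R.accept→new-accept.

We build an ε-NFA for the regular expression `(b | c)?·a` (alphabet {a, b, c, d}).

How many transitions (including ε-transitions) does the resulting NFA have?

11

By structural recursion:
Each of the 3 symbol leaves contributes 1 transition (1 symbol, 0 ε).
  b | c = 6 transitions (2 symbol, 4 ε)
  (b | c)? = 9 transitions (2 symbol, 7 ε)
  (b | c)?·a = 11 transitions (3 symbol, 8 ε)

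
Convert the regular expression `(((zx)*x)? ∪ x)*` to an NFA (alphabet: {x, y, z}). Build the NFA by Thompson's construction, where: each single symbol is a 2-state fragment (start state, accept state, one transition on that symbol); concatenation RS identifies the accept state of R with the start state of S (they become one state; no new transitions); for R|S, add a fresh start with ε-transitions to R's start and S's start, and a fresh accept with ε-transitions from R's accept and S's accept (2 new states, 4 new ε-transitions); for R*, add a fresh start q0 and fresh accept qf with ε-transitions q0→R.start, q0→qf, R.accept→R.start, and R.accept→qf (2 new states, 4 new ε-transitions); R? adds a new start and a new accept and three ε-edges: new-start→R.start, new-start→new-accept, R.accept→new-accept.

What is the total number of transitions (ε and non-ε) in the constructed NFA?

19

Recursing over subexpressions:
Each of the 4 symbol leaves contributes 1 transition (1 symbol, 0 ε).
  zx = 2 transitions (2 symbol, 0 ε)
  (zx)* = 6 transitions (2 symbol, 4 ε)
  (zx)*x = 7 transitions (3 symbol, 4 ε)
  ((zx)*x)? = 10 transitions (3 symbol, 7 ε)
  ((zx)*x)? ∪ x = 15 transitions (4 symbol, 11 ε)
  (((zx)*x)? ∪ x)* = 19 transitions (4 symbol, 15 ε)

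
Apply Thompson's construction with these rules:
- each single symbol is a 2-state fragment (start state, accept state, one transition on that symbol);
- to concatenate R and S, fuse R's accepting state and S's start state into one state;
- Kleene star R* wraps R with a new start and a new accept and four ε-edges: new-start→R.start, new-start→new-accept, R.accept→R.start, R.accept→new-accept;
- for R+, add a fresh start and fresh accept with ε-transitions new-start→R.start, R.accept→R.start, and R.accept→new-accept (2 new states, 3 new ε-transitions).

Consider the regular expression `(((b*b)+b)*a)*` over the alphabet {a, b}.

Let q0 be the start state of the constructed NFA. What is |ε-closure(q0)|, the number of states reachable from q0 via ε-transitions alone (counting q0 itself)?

8

Compute the ε-closure size of each fragment's start state recursively; a symbol fragment's start has no outgoing ε-edge, so its closure is just itself (size 1).
  b* → |ε-closure| = 1 (new start) + 1 (body) + 1 (new accept) = 3
  b*b → the left operand accepts ε, so the closure extends into the next operand (the shared merged state is already counted); |ε-closure| = 3 + (1−1) = 3
  (b*b)+ → new start ε-reaches only the body's start; the new accept needs a symbol first: |ε-closure| = 1 + 3 = 4
  (b*b)+b → same as the first factor's closure: |ε-closure| = 4
  ((b*b)+b)* → new start has ε-edges to the inner start and to the new accept, so |ε-closure| = 2 + 4 = 6
  ((b*b)+b)*a → the left operand accepts ε, so the closure extends into the next operand (the shared merged state is already counted); |ε-closure| = 6 + (1−1) = 6
  (((b*b)+b)*a)* → |ε-closure| = 1 (new start) + 6 (body) + 1 (new accept) = 8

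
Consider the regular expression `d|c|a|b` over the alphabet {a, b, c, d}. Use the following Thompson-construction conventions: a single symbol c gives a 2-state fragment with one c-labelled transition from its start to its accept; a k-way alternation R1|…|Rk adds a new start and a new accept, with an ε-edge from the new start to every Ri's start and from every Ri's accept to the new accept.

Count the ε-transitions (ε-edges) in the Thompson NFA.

8

Bottom-up over the parse tree:
Each of the 4 symbol leaves contributes 0 ε-transitions.
  d|c|a|b : 8 ε-transitions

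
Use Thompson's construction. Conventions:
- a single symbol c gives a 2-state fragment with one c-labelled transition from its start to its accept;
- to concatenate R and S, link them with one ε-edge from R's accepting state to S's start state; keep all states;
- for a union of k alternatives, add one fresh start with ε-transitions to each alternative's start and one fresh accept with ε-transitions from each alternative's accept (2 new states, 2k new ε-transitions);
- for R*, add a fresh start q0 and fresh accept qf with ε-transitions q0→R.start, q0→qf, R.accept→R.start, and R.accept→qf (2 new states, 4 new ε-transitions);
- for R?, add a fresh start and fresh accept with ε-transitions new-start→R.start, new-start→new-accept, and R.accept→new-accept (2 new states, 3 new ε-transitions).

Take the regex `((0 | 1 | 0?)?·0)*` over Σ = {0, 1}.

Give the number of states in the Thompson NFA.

Bottom-up over the parse tree:
Each of the 4 symbol leaves contributes a 2-state fragment.
  0? → 4 states
  0 | 1 | 0? → 10 states
  (0 | 1 | 0?)? → 12 states
  (0 | 1 | 0?)?·0 → 14 states
  ((0 | 1 | 0?)?·0)* → 16 states

16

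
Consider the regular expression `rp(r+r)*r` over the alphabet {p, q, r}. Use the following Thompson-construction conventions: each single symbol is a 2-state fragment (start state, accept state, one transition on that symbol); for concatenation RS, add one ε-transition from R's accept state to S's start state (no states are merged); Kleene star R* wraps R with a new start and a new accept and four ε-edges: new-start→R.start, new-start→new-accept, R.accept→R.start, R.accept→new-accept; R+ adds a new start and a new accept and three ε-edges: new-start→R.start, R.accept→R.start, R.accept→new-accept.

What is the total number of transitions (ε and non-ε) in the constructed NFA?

16

Bottom-up over the parse tree:
Each of the 5 symbol leaves contributes 1 transition (1 symbol, 0 ε).
  r+ = 4 transitions (1 symbol, 3 ε)
  r+r = 6 transitions (2 symbol, 4 ε)
  (r+r)* = 10 transitions (2 symbol, 8 ε)
  rp(r+r)*r = 16 transitions (5 symbol, 11 ε)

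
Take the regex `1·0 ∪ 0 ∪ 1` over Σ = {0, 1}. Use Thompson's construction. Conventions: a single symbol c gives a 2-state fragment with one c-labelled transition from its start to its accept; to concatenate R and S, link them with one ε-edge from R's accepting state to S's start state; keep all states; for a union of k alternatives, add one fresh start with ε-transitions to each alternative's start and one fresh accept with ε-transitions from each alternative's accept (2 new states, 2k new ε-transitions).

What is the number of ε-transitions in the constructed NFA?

7

By structural recursion:
Each of the 4 symbol leaves contributes 0 ε-transitions.
  1·0 = 1 ε-transition
  1·0 ∪ 0 ∪ 1 = 7 ε-transitions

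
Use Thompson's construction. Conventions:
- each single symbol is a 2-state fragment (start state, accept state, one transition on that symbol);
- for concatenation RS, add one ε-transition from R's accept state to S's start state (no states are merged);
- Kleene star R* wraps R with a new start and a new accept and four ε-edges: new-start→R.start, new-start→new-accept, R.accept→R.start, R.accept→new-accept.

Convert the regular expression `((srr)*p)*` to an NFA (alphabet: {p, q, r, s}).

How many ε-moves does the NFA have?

11

Bottom-up over the parse tree:
Each of the 4 symbol leaves contributes 0 ε-transitions.
  srr → 2 ε-transitions
  (srr)* → 6 ε-transitions
  (srr)*p → 7 ε-transitions
  ((srr)*p)* → 11 ε-transitions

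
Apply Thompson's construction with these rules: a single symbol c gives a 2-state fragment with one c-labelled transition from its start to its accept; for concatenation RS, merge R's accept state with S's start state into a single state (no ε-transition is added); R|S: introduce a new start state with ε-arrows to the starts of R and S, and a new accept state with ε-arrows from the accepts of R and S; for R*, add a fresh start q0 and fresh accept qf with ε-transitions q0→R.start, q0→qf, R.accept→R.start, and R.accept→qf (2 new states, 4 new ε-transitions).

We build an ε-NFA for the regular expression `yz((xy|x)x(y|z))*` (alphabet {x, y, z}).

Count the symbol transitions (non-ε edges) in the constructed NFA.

8

Building bottom-up:
Each of the 8 symbol leaves contributes exactly 1 symbol transition.
  xy → 2 symbol transitions
  xy|x → 3 symbol transitions
  y|z → 2 symbol transitions
  (xy|x)x(y|z) → 6 symbol transitions
  ((xy|x)x(y|z))* → 6 symbol transitions
  yz((xy|x)x(y|z))* → 8 symbol transitions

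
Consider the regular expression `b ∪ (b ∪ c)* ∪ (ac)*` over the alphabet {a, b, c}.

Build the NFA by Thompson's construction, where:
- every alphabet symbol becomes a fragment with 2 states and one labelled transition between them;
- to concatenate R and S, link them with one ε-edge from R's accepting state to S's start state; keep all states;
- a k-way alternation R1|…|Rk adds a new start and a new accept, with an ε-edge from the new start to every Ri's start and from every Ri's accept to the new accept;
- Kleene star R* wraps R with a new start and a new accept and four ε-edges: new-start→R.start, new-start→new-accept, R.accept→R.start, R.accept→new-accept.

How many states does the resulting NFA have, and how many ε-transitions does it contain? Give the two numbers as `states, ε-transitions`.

Bottom-up over the parse tree:
Each of the 5 symbol leaves contributes 2 states and 0 ε-transitions.
  b ∪ c = 6 states, 4 ε-transitions
  (b ∪ c)* = 8 states, 8 ε-transitions
  ac = 4 states, 1 ε-transition
  (ac)* = 6 states, 5 ε-transitions
  b ∪ (b ∪ c)* ∪ (ac)* = 18 states, 19 ε-transitions

18, 19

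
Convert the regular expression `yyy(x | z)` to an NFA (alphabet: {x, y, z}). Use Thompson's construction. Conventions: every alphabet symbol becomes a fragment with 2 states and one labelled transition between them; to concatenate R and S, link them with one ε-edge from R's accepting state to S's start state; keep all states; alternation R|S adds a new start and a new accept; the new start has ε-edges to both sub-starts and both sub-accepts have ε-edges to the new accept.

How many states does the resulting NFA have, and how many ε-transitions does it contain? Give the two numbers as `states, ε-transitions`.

12, 7

Bottom-up over the parse tree:
Each of the 5 symbol leaves contributes 2 states and 0 ε-transitions.
  x | z = 6 states, 4 ε-transitions
  yyy(x | z) = 12 states, 7 ε-transitions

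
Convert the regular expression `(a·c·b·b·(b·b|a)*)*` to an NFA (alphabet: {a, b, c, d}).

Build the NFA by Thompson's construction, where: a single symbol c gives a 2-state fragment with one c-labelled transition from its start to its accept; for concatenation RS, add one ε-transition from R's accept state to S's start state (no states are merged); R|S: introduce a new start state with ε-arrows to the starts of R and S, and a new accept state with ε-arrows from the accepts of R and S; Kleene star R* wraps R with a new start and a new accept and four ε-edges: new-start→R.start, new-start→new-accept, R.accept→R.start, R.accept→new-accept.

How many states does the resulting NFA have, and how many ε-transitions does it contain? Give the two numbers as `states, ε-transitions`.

Per subexpression:
Each of the 7 symbol leaves contributes 2 states and 0 ε-transitions.
  b·b : 4 states, 1 ε-transition
  b·b|a : 8 states, 5 ε-transitions
  (b·b|a)* : 10 states, 9 ε-transitions
  a·c·b·b·(b·b|a)* : 18 states, 13 ε-transitions
  (a·c·b·b·(b·b|a)*)* : 20 states, 17 ε-transitions

20, 17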